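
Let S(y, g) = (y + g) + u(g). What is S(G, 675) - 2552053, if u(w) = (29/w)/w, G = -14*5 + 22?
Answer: -1162493471221/455625 ≈ -2.5514e+6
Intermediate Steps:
G = -48 (G = -70 + 22 = -48)
u(w) = 29/w²
S(y, g) = g + y + 29/g² (S(y, g) = (y + g) + 29/g² = (g + y) + 29/g² = g + y + 29/g²)
S(G, 675) - 2552053 = (675 - 48 + 29/675²) - 2552053 = (675 - 48 + 29*(1/455625)) - 2552053 = (675 - 48 + 29/455625) - 2552053 = 285676904/455625 - 2552053 = -1162493471221/455625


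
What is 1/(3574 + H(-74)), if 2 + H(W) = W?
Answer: 1/3498 ≈ 0.00028588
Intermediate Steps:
H(W) = -2 + W
1/(3574 + H(-74)) = 1/(3574 + (-2 - 74)) = 1/(3574 - 76) = 1/3498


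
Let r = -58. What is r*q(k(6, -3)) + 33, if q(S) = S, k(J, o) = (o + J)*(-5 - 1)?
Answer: 1077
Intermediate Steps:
k(J, o) = -6*J - 6*o (k(J, o) = (J + o)*(-6) = -6*J - 6*o)
r*q(k(6, -3)) + 33 = -58*(-6*6 - 6*(-3)) + 33 = -58*(-36 + 18) + 33 = -58*(-18) + 33 = 1044 + 33 = 1077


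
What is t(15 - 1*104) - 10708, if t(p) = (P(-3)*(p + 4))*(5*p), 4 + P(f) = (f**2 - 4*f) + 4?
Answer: 783617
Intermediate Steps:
P(f) = f**2 - 4*f (P(f) = -4 + ((f**2 - 4*f) + 4) = -4 + (4 + f**2 - 4*f) = f**2 - 4*f)
t(p) = 5*p*(84 + 21*p) (t(p) = ((-3*(-4 - 3))*(p + 4))*(5*p) = ((-3*(-7))*(4 + p))*(5*p) = (21*(4 + p))*(5*p) = (84 + 21*p)*(5*p) = 5*p*(84 + 21*p))
t(15 - 1*104) - 10708 = 105*(15 - 1*104)*(4 + (15 - 1*104)) - 10708 = 105*(15 - 104)*(4 + (15 - 104)) - 10708 = 105*(-89)*(4 - 89) - 10708 = 105*(-89)*(-85) - 10708 = 794325 - 10708 = 783617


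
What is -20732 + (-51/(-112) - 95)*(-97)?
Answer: -1294851/112 ≈ -11561.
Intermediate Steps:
-20732 + (-51/(-112) - 95)*(-97) = -20732 + (-51*(-1/112) - 95)*(-97) = -20732 + (51/112 - 95)*(-97) = -20732 - 10589/112*(-97) = -20732 + 1027133/112 = -1294851/112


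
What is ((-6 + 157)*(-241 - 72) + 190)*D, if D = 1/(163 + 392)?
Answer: -15691/185 ≈ -84.816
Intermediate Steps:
D = 1/555 ≈ 0.0018018
((-6 + 157)*(-241 - 72) + 190)*D = ((-6 + 157)*(-241 - 72) + 190)*(1/555) = (151*(-313) + 190)*(1/555) = (-47263 + 190)*(1/555) = -47073*1/555 = -15691/185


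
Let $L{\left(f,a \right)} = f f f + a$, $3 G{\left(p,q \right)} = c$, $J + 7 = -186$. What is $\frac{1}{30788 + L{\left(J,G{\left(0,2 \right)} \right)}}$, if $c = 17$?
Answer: $- \frac{3}{21474790} \approx -1.397 \cdot 10^{-7}$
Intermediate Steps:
$J = -193$ ($J = -7 - 186 = -193$)
$G{\left(p,q \right)} = \frac{17}{3}$ ($G{\left(p,q \right)} = \frac{1}{3} \cdot 17 = \frac{17}{3}$)
$L{\left(f,a \right)} = a + f^{3}$ ($L{\left(f,a \right)} = f^{2} f + a = f^{3} + a = a + f^{3}$)
$\frac{1}{30788 + L{\left(J,G{\left(0,2 \right)} \right)}} = \frac{1}{30788 + \left(\frac{17}{3} + \left(-193\right)^{3}\right)} = \frac{1}{30788 + \left(\frac{17}{3} - 7189057\right)} = \frac{1}{30788 - \frac{21567154}{3}} = \frac{1}{- \frac{21474790}{3}} = - \frac{3}{21474790}$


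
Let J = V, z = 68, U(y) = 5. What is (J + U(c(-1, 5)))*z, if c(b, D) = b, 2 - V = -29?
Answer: 2448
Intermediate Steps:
V = 31 (V = 2 - 1*(-29) = 2 + 29 = 31)
J = 31
(J + U(c(-1, 5)))*z = (31 + 5)*68 = 36*68 = 2448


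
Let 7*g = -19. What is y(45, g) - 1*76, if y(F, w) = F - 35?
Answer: -66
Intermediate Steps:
g = -19/7 (g = (1/7)*(-19) = -19/7 ≈ -2.7143)
y(F, w) = -35 + F
y(45, g) - 1*76 = (-35 + 45) - 1*76 = 10 - 76 = -66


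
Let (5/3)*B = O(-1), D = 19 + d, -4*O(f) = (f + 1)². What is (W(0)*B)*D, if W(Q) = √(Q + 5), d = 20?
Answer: 0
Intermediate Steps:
O(f) = -(1 + f)²/4 (O(f) = -(f + 1)²/4 = -(1 + f)²/4)
D = 39 (D = 19 + 20 = 39)
W(Q) = √(5 + Q)
B = 0 (B = 3*(-(1 - 1)²/4)/5 = 3*(-¼*0²)/5 = 3*(-¼*0)/5 = (⅗)*0 = 0)
(W(0)*B)*D = (√(5 + 0)*0)*39 = (√5*0)*39 = 0*39 = 0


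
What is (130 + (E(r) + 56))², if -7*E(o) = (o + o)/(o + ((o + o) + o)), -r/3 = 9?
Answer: 6775609/196 ≈ 34569.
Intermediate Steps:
r = -27 (r = -3*9 = -27)
E(o) = -1/14 (E(o) = -(o + o)/(7*(o + ((o + o) + o))) = -2*o/(7*(o + (2*o + o))) = -2*o/(7*(o + 3*o)) = -2*o/(7*(4*o)) = -2*o*1/(4*o)/7 = -⅐*½ = -1/14)
(130 + (E(r) + 56))² = (130 + (-1/14 + 56))² = (130 + 783/14)² = (2603/14)² = 6775609/196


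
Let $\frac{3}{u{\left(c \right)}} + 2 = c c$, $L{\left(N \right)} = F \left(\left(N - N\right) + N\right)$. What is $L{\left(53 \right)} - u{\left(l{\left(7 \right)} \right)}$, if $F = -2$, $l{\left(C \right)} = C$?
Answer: $- \frac{4985}{47} \approx -106.06$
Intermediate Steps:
$L{\left(N \right)} = - 2 N$ ($L{\left(N \right)} = - 2 \left(\left(N - N\right) + N\right) = - 2 \left(0 + N\right) = - 2 N$)
$u{\left(c \right)} = \frac{3}{-2 + c^{2}}$ ($u{\left(c \right)} = \frac{3}{-2 + c c} = \frac{3}{-2 + c^{2}}$)
$L{\left(53 \right)} - u{\left(l{\left(7 \right)} \right)} = \left(-2\right) 53 - \frac{3}{-2 + 7^{2}} = -106 - \frac{3}{-2 + 49} = -106 - \frac{3}{47} = - \frac{4985}{47}$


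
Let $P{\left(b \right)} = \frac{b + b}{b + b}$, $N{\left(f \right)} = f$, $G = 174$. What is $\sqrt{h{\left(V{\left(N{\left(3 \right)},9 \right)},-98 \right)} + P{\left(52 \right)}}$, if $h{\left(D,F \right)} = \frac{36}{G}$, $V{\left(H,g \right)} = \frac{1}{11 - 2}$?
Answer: $\frac{\sqrt{1015}}{29} \approx 1.0986$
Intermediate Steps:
$V{\left(H,g \right)} = \frac{1}{9}$
$h{\left(D,F \right)} = \frac{6}{29}$ ($h{\left(D,F \right)} = \frac{36}{174} = 36 \cdot \frac{1}{174} = \frac{6}{29}$)
$P{\left(b \right)} = 1$ ($P{\left(b \right)} = \frac{2 b}{2 b} = 2 b \frac{1}{2 b} = 1$)
$\sqrt{h{\left(V{\left(N{\left(3 \right)},9 \right)},-98 \right)} + P{\left(52 \right)}} = \sqrt{\frac{6}{29} + 1} = \sqrt{\frac{35}{29}} = \frac{\sqrt{1015}}{29}$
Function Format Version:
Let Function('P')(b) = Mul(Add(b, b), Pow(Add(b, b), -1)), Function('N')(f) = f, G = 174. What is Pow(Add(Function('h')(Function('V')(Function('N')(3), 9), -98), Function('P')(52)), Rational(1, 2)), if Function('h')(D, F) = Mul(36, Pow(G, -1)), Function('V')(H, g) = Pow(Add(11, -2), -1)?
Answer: Mul(Rational(1, 29), Pow(1015, Rational(1, 2))) ≈ 1.0986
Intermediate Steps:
Function('V')(H, g) = Rational(1, 9) (Function('V')(H, g) = Pow(9, -1) = Rational(1, 9))
Function('h')(D, F) = Rational(6, 29) (Function('h')(D, F) = Mul(36, Pow(174, -1)) = Mul(36, Rational(1, 174)) = Rational(6, 29))
Function('P')(b) = 1 (Function('P')(b) = Mul(Mul(2, b), Pow(Mul(2, b), -1)) = Mul(Mul(2, b), Mul(Rational(1, 2), Pow(b, -1))) = 1)
Pow(Add(Function('h')(Function('V')(Function('N')(3), 9), -98), Function('P')(52)), Rational(1, 2)) = Pow(Add(Rational(6, 29), 1), Rational(1, 2)) = Pow(Rational(35, 29), Rational(1, 2)) = Mul(Rational(1, 29), Pow(1015, Rational(1, 2)))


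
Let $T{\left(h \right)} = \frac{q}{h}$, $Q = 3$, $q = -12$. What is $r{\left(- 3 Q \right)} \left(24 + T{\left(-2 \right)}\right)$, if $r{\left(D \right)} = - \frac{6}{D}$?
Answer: $20$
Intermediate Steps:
$T{\left(h \right)} = - \frac{12}{h}$
$r{\left(- 3 Q \right)} \left(24 + T{\left(-2 \right)}\right) = - \frac{6}{\left(-3\right) 3} \left(24 - \frac{12}{-2}\right) = - \frac{6}{-9} \left(24 - -6\right) = \left(-6\right) \left(- \frac{1}{9}\right) \left(24 + 6\right) = \frac{2}{3} \cdot 30 = 20$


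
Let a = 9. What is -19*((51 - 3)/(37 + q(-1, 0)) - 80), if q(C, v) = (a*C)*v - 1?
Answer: 4484/3 ≈ 1494.7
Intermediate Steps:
q(C, v) = -1 + 9*C*v (q(C, v) = (9*C)*v - 1 = 9*C*v - 1 = -1 + 9*C*v)
-19*((51 - 3)/(37 + q(-1, 0)) - 80) = -19*((51 - 3)/(37 + (-1 + 9*(-1)*0)) - 80) = -19*(48/(37 + (-1 + 0)) - 80) = -19*(48/(37 - 1) - 80) = -19*(48/36 - 80) = -19*(48*(1/36) - 80) = -19*(4/3 - 80) = -19*(-236/3) = 4484/3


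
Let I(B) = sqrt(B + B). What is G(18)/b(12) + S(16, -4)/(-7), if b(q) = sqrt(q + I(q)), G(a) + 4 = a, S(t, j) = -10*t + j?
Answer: 164/7 + 7*sqrt(2)/sqrt(6 + sqrt(6)) ≈ 26.834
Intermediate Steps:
S(t, j) = j - 10*t
I(B) = sqrt(2)*sqrt(B) (I(B) = sqrt(2*B) = sqrt(2)*sqrt(B))
G(a) = -4 + a
b(q) = sqrt(q + sqrt(2)*sqrt(q))
G(18)/b(12) + S(16, -4)/(-7) = (-4 + 18)/(sqrt(12 + sqrt(2)*sqrt(12))) + (-4 - 10*16)/(-7) = 14/(sqrt(12 + sqrt(2)*(2*sqrt(3)))) + (-4 - 160)*(-1/7) = 14/(sqrt(12 + 2*sqrt(6))) - 164*(-1/7) = 14/sqrt(12 + 2*sqrt(6)) + 164/7 = 164/7 + 14/sqrt(12 + 2*sqrt(6))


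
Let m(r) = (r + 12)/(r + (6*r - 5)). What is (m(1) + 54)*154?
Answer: 9317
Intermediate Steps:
m(r) = (12 + r)/(-5 + 7*r) (m(r) = (12 + r)/(r + (-5 + 6*r)) = (12 + r)/(-5 + 7*r))
(m(1) + 54)*154 = ((12 + 1)/(-5 + 7*1) + 54)*154 = (13/(-5 + 7) + 54)*154 = (13/2 + 54)*154 = (121/2)*154 = 9317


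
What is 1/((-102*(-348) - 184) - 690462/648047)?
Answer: 648047/22883145202 ≈ 2.8320e-5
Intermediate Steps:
1/((-102*(-348) - 184) - 690462/648047) = 1/((35496 - 184) - 690462*1/648047) = 1/(35312 - 690462/648047) = 1/(22883145202/648047) = 648047/22883145202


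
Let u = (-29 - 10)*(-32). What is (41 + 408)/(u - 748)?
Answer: 449/500 ≈ 0.89800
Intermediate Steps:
u = 1248 (u = -39*(-32) = 1248)
(41 + 408)/(u - 748) = (41 + 408)/(1248 - 748) = 449/500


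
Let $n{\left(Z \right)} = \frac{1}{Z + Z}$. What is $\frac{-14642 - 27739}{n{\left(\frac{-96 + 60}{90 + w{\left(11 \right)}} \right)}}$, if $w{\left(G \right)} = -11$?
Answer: $\frac{3051432}{79} \approx 38626.0$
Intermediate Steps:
$n{\left(Z \right)} = \frac{1}{2 Z}$
$\frac{-14642 - 27739}{n{\left(\frac{-96 + 60}{90 + w{\left(11 \right)}} \right)}} = \frac{-14642 - 27739}{\frac{1}{2} \frac{1}{\left(-96 + 60\right) \frac{1}{90 - 11}}} = \frac{-14642 - 27739}{\frac{1}{2} \frac{1}{\left(-36\right) \frac{1}{79}}} = - \frac{42381}{\frac{1}{2} \frac{1}{\left(-36\right) \frac{1}{79}}} = - \frac{42381}{\frac{1}{2} \frac{1}{- \frac{36}{79}}} = - \frac{42381}{\frac{1}{2} \left(- \frac{79}{36}\right)} = - \frac{42381}{- \frac{79}{72}} = \left(-42381\right) \left(- \frac{72}{79}\right) = \frac{3051432}{79}$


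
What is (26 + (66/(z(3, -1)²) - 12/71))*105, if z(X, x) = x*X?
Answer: 247240/71 ≈ 3482.3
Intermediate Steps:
z(X, x) = X*x
(26 + (66/(z(3, -1)²) - 12/71))*105 = (26 + (66/((3*(-1))²) - 12/71))*105 = (26 + (66/((-3)²) - 12*1/71))*105 = (26 + (66/9 - 12/71))*105 = (26 + (66*(⅑) - 12/71))*105 = (26 + (22/3 - 12/71))*105 = (26 + 1526/213)*105 = (7064/213)*105 = 247240/71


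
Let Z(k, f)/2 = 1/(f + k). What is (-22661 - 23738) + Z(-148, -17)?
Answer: -7655837/165 ≈ -46399.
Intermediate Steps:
Z(k, f) = 2/(f + k)
(-22661 - 23738) + Z(-148, -17) = (-22661 - 23738) + 2/(-17 - 148) = -46399 + 2/(-165) = -46399 + 2*(-1/165) = -46399 - 2/165 = -7655837/165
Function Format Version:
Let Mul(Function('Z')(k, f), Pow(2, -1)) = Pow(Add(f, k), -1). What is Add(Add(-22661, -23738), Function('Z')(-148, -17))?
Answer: Rational(-7655837, 165) ≈ -46399.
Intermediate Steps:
Function('Z')(k, f) = Mul(2, Pow(Add(f, k), -1))
Add(Add(-22661, -23738), Function('Z')(-148, -17)) = Add(Add(-22661, -23738), Mul(2, Pow(Add(-17, -148), -1))) = Add(-46399, Mul(2, Pow(-165, -1))) = Add(-46399, Mul(2, Rational(-1, 165))) = Add(-46399, Rational(-2, 165)) = Rational(-7655837, 165)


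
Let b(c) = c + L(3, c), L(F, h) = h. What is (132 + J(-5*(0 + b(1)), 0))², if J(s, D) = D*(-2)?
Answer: 17424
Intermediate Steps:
b(c) = 2*c (b(c) = c + c = 2*c)
J(s, D) = -2*D
(132 + J(-5*(0 + b(1)), 0))² = (132 - 2*0)² = (132 + 0)² = 132² = 17424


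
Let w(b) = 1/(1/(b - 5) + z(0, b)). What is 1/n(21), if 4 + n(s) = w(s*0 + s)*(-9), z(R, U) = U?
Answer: -337/1492 ≈ -0.22587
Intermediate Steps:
w(b) = 1/(b + 1/(-5 + b)) (w(b) = 1/(1/(b - 5) + b) = 1/(1/(-5 + b) + b) = 1/(b + 1/(-5 + b)))
n(s) = -4 - 9*(-5 + s)/(1 + s² - 5*s) (n(s) = -4 + ((-5 + (s*0 + s))/(1 + (s*0 + s)² - 5*(s*0 + s)))*(-9) = -4 + ((-5 + (0 + s))/(1 + (0 + s)² - 5*(0 + s)))*(-9) = -4 + ((-5 + s)/(1 + s² - 5*s))*(-9) = -4 - 9*(-5 + s)/(1 + s² - 5*s))
1/n(21) = 1/((41 - 4*21² + 11*21)/(1 + 21² - 5*21)) = 1/((41 - 4*441 + 231)/(1 + 441 - 105)) = 1/((41 - 1764 + 231)/337) = 1/((1/337)*(-1492)) = 1/(-1492/337) = -337/1492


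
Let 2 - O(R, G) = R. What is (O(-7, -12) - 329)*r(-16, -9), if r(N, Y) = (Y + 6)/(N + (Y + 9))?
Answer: -60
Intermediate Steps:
O(R, G) = 2 - R
r(N, Y) = (6 + Y)/(9 + N + Y) (r(N, Y) = (6 + Y)/(N + (9 + Y)) = (6 + Y)/(9 + N + Y))
(O(-7, -12) - 329)*r(-16, -9) = ((2 - 1*(-7)) - 329)*((6 - 9)/(9 - 16 - 9)) = ((2 + 7) - 329)*(-3/(-16)) = (9 - 329)*(-1/16*(-3)) = -320*3/16 = -60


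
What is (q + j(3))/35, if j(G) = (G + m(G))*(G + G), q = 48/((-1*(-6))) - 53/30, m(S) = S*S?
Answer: 2347/1050 ≈ 2.2352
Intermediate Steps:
m(S) = S²
q = 187/30 (q = 48/6 - 53*1/30 = 48*(⅙) - 53/30 = 8 - 53/30 = 187/30 ≈ 6.2333)
j(G) = 2*G*(G + G²) (j(G) = (G + G²)*(G + G) = (G + G²)*(2*G) = 2*G*(G + G²))
(q + j(3))/35 = (187/30 + 2*3²*(1 + 3))/35 = (187/30 + 2*9*4)/35 = (187/30 + 72)/35 = (1/35)*(2347/30) = 2347/1050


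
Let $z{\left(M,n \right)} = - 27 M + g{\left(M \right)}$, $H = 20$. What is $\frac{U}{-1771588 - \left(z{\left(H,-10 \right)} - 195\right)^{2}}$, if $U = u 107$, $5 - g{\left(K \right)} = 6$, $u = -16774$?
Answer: $\frac{897409}{1156642} \approx 0.77587$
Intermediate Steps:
$g{\left(K \right)} = -1$ ($g{\left(K \right)} = 5 - 6 = -1$)
$z{\left(M,n \right)} = -1 - 27 M$ ($z{\left(M,n \right)} = - 27 M - 1 = -1 - 27 M$)
$U = -1794818$ ($U = \left(-16774\right) 107 = -1794818$)
$\frac{U}{-1771588 - \left(z{\left(H,-10 \right)} - 195\right)^{2}} = - \frac{1794818}{-1771588 - \left(\left(-1 - 540\right) - 195\right)^{2}} = - \frac{1794818}{-1771588 - \left(-541 - 195\right)^{2}} = - \frac{1794818}{-1771588 - \left(-736\right)^{2}} = - \frac{1794818}{-1771588 - 541696} = - \frac{1794818}{-2313284} = \left(-1794818\right) \left(- \frac{1}{2313284}\right) = \frac{897409}{1156642}$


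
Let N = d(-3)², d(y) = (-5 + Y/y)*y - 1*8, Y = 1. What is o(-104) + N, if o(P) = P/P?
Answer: 65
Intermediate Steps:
o(P) = 1
d(y) = -8 + y*(-5 + 1/y) (d(y) = (-5 + 1/y)*y - 1*8 = (-5 + 1/y)*y - 8 = y*(-5 + 1/y) - 8 = -8 + y*(-5 + 1/y))
N = 64 (N = (-7 - 5*(-3))² = (-7 + 15)² = 8² = 64)
o(-104) + N = 1 + 64 = 65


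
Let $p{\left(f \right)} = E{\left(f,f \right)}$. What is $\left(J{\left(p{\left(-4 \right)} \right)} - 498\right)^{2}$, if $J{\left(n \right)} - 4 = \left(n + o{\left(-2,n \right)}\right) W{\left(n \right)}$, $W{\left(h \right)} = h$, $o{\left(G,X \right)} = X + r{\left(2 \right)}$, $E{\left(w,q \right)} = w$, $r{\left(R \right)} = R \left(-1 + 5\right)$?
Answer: $244036$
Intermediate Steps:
$r{\left(R \right)} = 4 R$ ($r{\left(R \right)} = R 4 = 4 R$)
$o{\left(G,X \right)} = 8 + X$ ($o{\left(G,X \right)} = X + 4 \cdot 2 = X + 8 = 8 + X$)
$p{\left(f \right)} = f$
$J{\left(n \right)} = 4 + n \left(8 + 2 n\right)$ ($J{\left(n \right)} = 4 + \left(n + \left(8 + n\right)\right) n = 4 + \left(8 + 2 n\right) n = 4 + n \left(8 + 2 n\right)$)
$\left(J{\left(p{\left(-4 \right)} \right)} - 498\right)^{2} = \left(\left(4 + \left(-4\right)^{2} - 4 \left(8 - 4\right)\right) - 498\right)^{2} = \left(\left(4 + 16 - 16\right) - 498\right)^{2} = \left(4 - 498\right)^{2} = \left(-494\right)^{2} = 244036$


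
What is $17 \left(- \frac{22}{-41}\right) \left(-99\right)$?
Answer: $- \frac{37026}{41} \approx -903.07$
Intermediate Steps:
$17 \left(- \frac{22}{-41}\right) \left(-99\right) = 17 \left(\left(-22\right) \left(- \frac{1}{41}\right)\right) \left(-99\right) = 17 \cdot \frac{22}{41} \left(-99\right) = \frac{374}{41} \left(-99\right) = - \frac{37026}{41}$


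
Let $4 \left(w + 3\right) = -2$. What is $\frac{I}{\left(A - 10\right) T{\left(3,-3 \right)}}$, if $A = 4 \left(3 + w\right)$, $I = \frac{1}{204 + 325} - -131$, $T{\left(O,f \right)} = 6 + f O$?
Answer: $\frac{1925}{529} \approx 3.6389$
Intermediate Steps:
$T{\left(O,f \right)} = 6 + O f$
$w = - \frac{7}{2}$ ($w = -3 + \frac{1}{4} \left(-2\right) = -3 - \frac{1}{2} = - \frac{7}{2} \approx -3.5$)
$I = \frac{69300}{529}$ ($I = \frac{1}{529} + 131 = \frac{69300}{529} \approx 131.0$)
$A = -2$ ($A = 4 \left(3 - \frac{7}{2}\right) = 4 \left(- \frac{1}{2}\right) = -2$)
$\frac{I}{\left(A - 10\right) T{\left(3,-3 \right)}} = \frac{69300}{529 \left(-2 - 10\right) \left(6 + 3 \left(-3\right)\right)} = \frac{69300}{529 \left(- 12 \left(6 - 9\right)\right)} = \frac{69300}{529 \left(\left(-12\right) \left(-3\right)\right)} = \frac{69300}{529 \cdot 36} = \frac{69300}{529} \cdot \frac{1}{36} = \frac{1925}{529}$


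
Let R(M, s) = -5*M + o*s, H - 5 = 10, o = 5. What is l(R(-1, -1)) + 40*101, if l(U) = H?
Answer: 4055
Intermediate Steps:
H = 15 (H = 5 + 10 = 15)
R(M, s) = -5*M + 5*s
l(U) = 15
l(R(-1, -1)) + 40*101 = 15 + 40*101 = 15 + 4040 = 4055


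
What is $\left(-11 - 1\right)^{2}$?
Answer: $144$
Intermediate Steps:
$\left(-11 - 1\right)^{2} = \left(-12\right)^{2} = 144$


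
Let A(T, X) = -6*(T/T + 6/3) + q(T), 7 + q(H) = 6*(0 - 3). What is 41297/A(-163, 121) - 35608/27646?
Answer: -571614003/594389 ≈ -961.68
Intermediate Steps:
q(H) = -25 (q(H) = -7 + 6*(0 - 3) = -7 + 6*(-3) = -7 - 18 = -25)
A(T, X) = -43 (A(T, X) = -6*(T/T + 6/3) - 25 = -6*(1 + 6*(1/3)) - 25 = -6*(1 + 2) - 25 = -6*3 - 25 = -18 - 25 = -43)
41297/A(-163, 121) - 35608/27646 = 41297/(-43) - 35608/27646 = 41297*(-1/43) - 35608*1/27646 = -41297/43 - 17804/13823 = -571614003/594389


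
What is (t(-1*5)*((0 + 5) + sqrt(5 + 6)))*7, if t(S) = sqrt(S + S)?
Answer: 7*I*sqrt(10)*(5 + sqrt(11)) ≈ 184.1*I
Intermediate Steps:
t(S) = sqrt(2)*sqrt(S) (t(S) = sqrt(2*S) = sqrt(2)*sqrt(S))
(t(-1*5)*((0 + 5) + sqrt(5 + 6)))*7 = ((sqrt(2)*sqrt(-1*5))*((0 + 5) + sqrt(5 + 6)))*7 = ((sqrt(2)*sqrt(-5))*(5 + sqrt(11)))*7 = ((sqrt(2)*(I*sqrt(5)))*(5 + sqrt(11)))*7 = ((I*sqrt(10))*(5 + sqrt(11)))*7 = (I*sqrt(10)*(5 + sqrt(11)))*7 = 7*I*sqrt(10)*(5 + sqrt(11))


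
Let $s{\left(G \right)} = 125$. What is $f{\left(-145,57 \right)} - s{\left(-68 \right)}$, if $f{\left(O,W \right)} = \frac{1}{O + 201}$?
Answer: $- \frac{6999}{56} \approx -124.98$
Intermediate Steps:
$f{\left(O,W \right)} = \frac{1}{201 + O}$
$f{\left(-145,57 \right)} - s{\left(-68 \right)} = \frac{1}{201 - 145} - 125 = \frac{1}{56} - 125 = - \frac{6999}{56}$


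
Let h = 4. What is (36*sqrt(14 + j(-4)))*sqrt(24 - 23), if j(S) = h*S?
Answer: 36*I*sqrt(2) ≈ 50.912*I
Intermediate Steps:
j(S) = 4*S
(36*sqrt(14 + j(-4)))*sqrt(24 - 23) = (36*sqrt(14 + 4*(-4)))*sqrt(24 - 23) = (36*sqrt(14 - 16))*sqrt(1) = (36*sqrt(-2))*1 = (36*(I*sqrt(2)))*1 = (36*I*sqrt(2))*1 = 36*I*sqrt(2)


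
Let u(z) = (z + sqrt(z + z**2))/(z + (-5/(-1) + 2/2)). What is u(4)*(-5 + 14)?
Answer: 18/5 + 9*sqrt(5)/5 ≈ 7.6249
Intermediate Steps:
u(z) = (z + sqrt(z + z**2))/(6 + z) (u(z) = (z + sqrt(z + z**2))/(z + (-5*(-1) + 2*(1/2))) = (z + sqrt(z + z**2))/(z + (5 + 1)) = (z + sqrt(z + z**2))/(z + 6) = (z + sqrt(z + z**2))/(6 + z))
u(4)*(-5 + 14) = ((4 + sqrt(4*(1 + 4)))/(6 + 4))*(-5 + 14) = ((4 + sqrt(4*5))/10)*9 = ((4 + sqrt(20))/10)*9 = ((4 + 2*sqrt(5))/10)*9 = (2/5 + sqrt(5)/5)*9 = 18/5 + 9*sqrt(5)/5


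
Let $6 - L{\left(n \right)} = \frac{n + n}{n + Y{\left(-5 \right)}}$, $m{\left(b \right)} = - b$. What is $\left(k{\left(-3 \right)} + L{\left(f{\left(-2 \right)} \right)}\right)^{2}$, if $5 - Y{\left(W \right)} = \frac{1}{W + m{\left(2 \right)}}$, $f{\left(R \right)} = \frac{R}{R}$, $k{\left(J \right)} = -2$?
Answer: $\frac{24964}{1849} \approx 13.501$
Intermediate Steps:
$f{\left(R \right)} = 1$
$Y{\left(W \right)} = 5 - \frac{1}{-2 + W}$ ($Y{\left(W \right)} = 5 - \frac{1}{W - 2} = 5 - \frac{1}{-2 + W}$)
$L{\left(n \right)} = 6 - \frac{2 n}{\frac{36}{7} + n}$ ($L{\left(n \right)} = 6 - \frac{n + n}{n + \frac{-11 + 5 \left(-5\right)}{-2 - 5}} = 6 - \frac{2 n}{n + \frac{-11 - 25}{-7}} = 6 - \frac{2 n}{n - - \frac{36}{7}} = 6 - \frac{2 n}{n + \frac{36}{7}} = 6 - \frac{2 n}{\frac{36}{7} + n}$)
$\left(k{\left(-3 \right)} + L{\left(f{\left(-2 \right)} \right)}\right)^{2} = \left(-2 + \frac{4 \left(54 + 7 \cdot 1\right)}{36 + 7 \cdot 1}\right)^{2} = \left(-2 + \frac{4 \left(54 + 7\right)}{36 + 7}\right)^{2} = \left(-2 + 4 \cdot \frac{1}{43} \cdot 61\right)^{2} = \left(-2 + \frac{244}{43}\right)^{2} = \left(\frac{158}{43}\right)^{2} = \frac{24964}{1849}$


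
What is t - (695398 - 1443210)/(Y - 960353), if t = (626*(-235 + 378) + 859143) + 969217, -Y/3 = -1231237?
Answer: 2621123961068/1366679 ≈ 1.9179e+6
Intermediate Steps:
Y = 3693711 (Y = -3*(-1231237) = 3693711)
t = 1917878 (t = (626*143 + 859143) + 969217 = (89518 + 859143) + 969217 = 948661 + 969217 = 1917878)
t - (695398 - 1443210)/(Y - 960353) = 1917878 - (695398 - 1443210)/(3693711 - 960353) = 1917878 - (-747812)/2733358 = 1917878 - 1*(-373906/1366679) = 1917878 + 373906/1366679 = 2621123961068/1366679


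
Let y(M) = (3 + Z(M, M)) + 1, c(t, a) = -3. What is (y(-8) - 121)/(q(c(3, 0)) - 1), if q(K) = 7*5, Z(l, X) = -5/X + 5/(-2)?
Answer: -951/272 ≈ -3.4963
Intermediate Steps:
Z(l, X) = -5/2 - 5/X (Z(l, X) = -5/X + 5*(-½) = -5/X - 5/2 = -5/2 - 5/X)
q(K) = 35
y(M) = 3/2 - 5/M (y(M) = (3 + (-5/2 - 5/M)) + 1 = (½ - 5/M) + 1 = 3/2 - 5/M)
(y(-8) - 121)/(q(c(3, 0)) - 1) = ((3/2 - 5/(-8)) - 121)/(35 - 1) = ((3/2 - 5*(-⅛)) - 121)/34 = ((3/2 + 5/8) - 121)*(1/34) = (17/8 - 121)*(1/34) = -951/8*1/34 = -951/272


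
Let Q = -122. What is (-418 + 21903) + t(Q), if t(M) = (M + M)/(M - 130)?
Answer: 1353616/63 ≈ 21486.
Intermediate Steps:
t(M) = 2*M/(-130 + M) (t(M) = (2*M)/(-130 + M) = 2*M/(-130 + M))
(-418 + 21903) + t(Q) = (-418 + 21903) + 2*(-122)/(-130 - 122) = 21485 + 2*(-122)/(-252) = 21485 + 2*(-122)*(-1/252) = 21485 + 61/63 = 1353616/63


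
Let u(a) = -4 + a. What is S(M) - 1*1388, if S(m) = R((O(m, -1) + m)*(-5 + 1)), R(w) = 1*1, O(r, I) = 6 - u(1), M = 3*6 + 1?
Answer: -1387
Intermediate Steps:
M = 19 (M = 18 + 1 = 19)
O(r, I) = 9 (O(r, I) = 6 - (-4 + 1) = 6 - 1*(-3) = 6 + 3 = 9)
R(w) = 1
S(m) = 1
S(M) - 1*1388 = 1 - 1*1388 = 1 - 1388 = -1387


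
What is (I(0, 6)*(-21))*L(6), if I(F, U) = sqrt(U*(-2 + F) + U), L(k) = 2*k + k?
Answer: -378*I*sqrt(6) ≈ -925.91*I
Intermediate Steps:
L(k) = 3*k
I(F, U) = sqrt(U + U*(-2 + F))
(I(0, 6)*(-21))*L(6) = (sqrt(6*(-1 + 0))*(-21))*(3*6) = (sqrt(6*(-1))*(-21))*18 = (sqrt(-6)*(-21))*18 = ((I*sqrt(6))*(-21))*18 = -21*I*sqrt(6)*18 = -378*I*sqrt(6)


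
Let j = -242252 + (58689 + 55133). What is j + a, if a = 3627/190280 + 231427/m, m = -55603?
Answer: -1358851065478679/10580138840 ≈ -1.2843e+5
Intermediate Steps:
j = -128430 (j = -242252 + 113822 = -128430)
a = -43834257479/10580138840 (a = 3627/190280 + 231427/(-55603) = 3627*(1/190280) + 231427*(-1/55603) = 3627/190280 - 231427/55603 = -43834257479/10580138840 ≈ -4.1431)
j + a = -128430 - 43834257479/10580138840 = -1358851065478679/10580138840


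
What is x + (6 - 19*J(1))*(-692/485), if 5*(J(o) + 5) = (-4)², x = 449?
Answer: 949733/2425 ≈ 391.64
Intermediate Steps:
J(o) = -9/5 (J(o) = -5 + (⅕)*(-4)² = -5 + (⅕)*16 = -5 + 16/5 = -9/5)
x + (6 - 19*J(1))*(-692/485) = 449 + (6 - 19*(-9/5))*(-692/485) = 449 + (6 + 171/5)*(-692*1/485) = 449 + (201/5)*(-692/485) = 449 - 139092/2425 = 949733/2425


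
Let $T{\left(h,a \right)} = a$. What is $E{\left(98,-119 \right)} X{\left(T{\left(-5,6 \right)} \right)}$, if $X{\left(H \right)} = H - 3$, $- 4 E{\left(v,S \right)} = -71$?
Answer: $\frac{213}{4} \approx 53.25$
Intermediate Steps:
$E{\left(v,S \right)} = \frac{71}{4}$ ($E{\left(v,S \right)} = \left(- \frac{1}{4}\right) \left(-71\right) = \frac{71}{4}$)
$X{\left(H \right)} = -3 + H$
$E{\left(98,-119 \right)} X{\left(T{\left(-5,6 \right)} \right)} = \frac{71 \left(-3 + 6\right)}{4} = \frac{71}{4} \cdot 3 = \frac{213}{4}$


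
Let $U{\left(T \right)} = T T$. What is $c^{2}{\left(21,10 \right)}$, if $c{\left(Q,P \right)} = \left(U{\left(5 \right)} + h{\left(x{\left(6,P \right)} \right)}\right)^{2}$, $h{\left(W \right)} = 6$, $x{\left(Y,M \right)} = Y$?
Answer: $923521$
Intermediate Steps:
$U{\left(T \right)} = T^{2}$
$c{\left(Q,P \right)} = 961$ ($c{\left(Q,P \right)} = \left(5^{2} + 6\right)^{2} = \left(25 + 6\right)^{2} = 31^{2} = 961$)
$c^{2}{\left(21,10 \right)} = 961^{2} = 923521$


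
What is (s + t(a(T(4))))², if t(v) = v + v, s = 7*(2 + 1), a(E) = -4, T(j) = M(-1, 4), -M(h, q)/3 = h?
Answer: 169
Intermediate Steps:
M(h, q) = -3*h
T(j) = 3 (T(j) = -3*(-1) = 3)
s = 21 (s = 7*3 = 21)
t(v) = 2*v
(s + t(a(T(4))))² = (21 + 2*(-4))² = (21 - 8)² = 13² = 169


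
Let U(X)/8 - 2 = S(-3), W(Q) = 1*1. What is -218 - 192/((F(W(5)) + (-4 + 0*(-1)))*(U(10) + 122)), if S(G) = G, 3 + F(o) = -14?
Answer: -86950/399 ≈ -217.92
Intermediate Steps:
W(Q) = 1
F(o) = -17 (F(o) = -3 - 14 = -17)
U(X) = -8 (U(X) = 16 + 8*(-3) = 16 - 24 = -8)
-218 - 192/((F(W(5)) + (-4 + 0*(-1)))*(U(10) + 122)) = -218 - 192/((-17 + (-4 + 0*(-1)))*(-8 + 122)) = -218 - 192/((-17 + (-4 + 0))*114) = -218 - 192/((-17 - 4)*114) = -218 - 192/(-21*114) = -218 - 192/(-2394) = -218 - 1/2394*(-192) = -218 + 32/399 = -86950/399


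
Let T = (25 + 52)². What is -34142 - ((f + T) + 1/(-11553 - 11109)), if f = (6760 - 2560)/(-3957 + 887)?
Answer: -278773805267/6957234 ≈ -40070.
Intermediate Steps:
T = 5929 (T = 77² = 5929)
f = -420/307 (f = 4200/(-3070) = 4200*(-1/3070) = -420/307 ≈ -1.3681)
-34142 - ((f + T) + 1/(-11553 - 11109)) = -34142 - ((-420/307 + 5929) + 1/(-11553 - 11109)) = -34142 - (1819783/307 + 1/(-22662)) = -34142 - (1819783/307 - 1/22662) = -34142 - 1*41239922039/6957234 = -34142 - 41239922039/6957234 = -278773805267/6957234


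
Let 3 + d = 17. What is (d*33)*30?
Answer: 13860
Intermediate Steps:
d = 14 (d = -3 + 17 = 14)
(d*33)*30 = (14*33)*30 = 462*30 = 13860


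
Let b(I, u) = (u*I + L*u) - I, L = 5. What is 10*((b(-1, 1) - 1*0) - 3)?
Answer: 20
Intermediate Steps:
b(I, u) = -I + 5*u + I*u (b(I, u) = (u*I + 5*u) - I = (I*u + 5*u) - I = (5*u + I*u) - I = -I + 5*u + I*u)
10*((b(-1, 1) - 1*0) - 3) = 10*(((-1*(-1) + 5*1 - 1*1) - 1*0) - 3) = 10*(((1 + 5 - 1) + 0) - 3) = 10*((5 + 0) - 3) = 10*(5 - 3) = 10*2 = 20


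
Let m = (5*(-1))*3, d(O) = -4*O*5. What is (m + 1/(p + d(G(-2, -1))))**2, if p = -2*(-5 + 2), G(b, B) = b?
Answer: 474721/2116 ≈ 224.35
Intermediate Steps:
d(O) = -20*O
p = 6 (p = -2*(-3) = 6)
m = -15 (m = -5*3 = -15)
(m + 1/(p + d(G(-2, -1))))**2 = (-15 + 1/(6 - 20*(-2)))**2 = (-15 + 1/(6 + 40))**2 = (-15 + 1/46)**2 = (-689/46)**2 = 474721/2116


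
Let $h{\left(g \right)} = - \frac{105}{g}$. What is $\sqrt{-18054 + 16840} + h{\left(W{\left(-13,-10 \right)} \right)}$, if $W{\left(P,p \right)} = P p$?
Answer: $- \frac{21}{26} + i \sqrt{1214} \approx -0.80769 + 34.843 i$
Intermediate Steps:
$\sqrt{-18054 + 16840} + h{\left(W{\left(-13,-10 \right)} \right)} = \sqrt{-18054 + 16840} - \frac{105}{\left(-13\right) \left(-10\right)} = \sqrt{-1214} - \frac{105}{130} = i \sqrt{1214} - \frac{21}{26} = - \frac{21}{26} + i \sqrt{1214}$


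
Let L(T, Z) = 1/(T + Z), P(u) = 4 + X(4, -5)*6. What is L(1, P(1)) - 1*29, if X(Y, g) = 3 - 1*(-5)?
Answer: -1536/53 ≈ -28.981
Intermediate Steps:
X(Y, g) = 8 (X(Y, g) = 3 + 5 = 8)
P(u) = 52 (P(u) = 4 + 8*6 = 4 + 48 = 52)
L(1, P(1)) - 1*29 = 1/(1 + 52) - 1*29 = 1/53 - 29 = -1536/53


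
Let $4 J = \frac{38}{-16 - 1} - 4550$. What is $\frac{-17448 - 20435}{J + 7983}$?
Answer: $- \frac{644011}{116364} \approx -5.5345$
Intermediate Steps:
$J = - \frac{19347}{17}$ ($J = \frac{\frac{38}{-16 - 1} - 4550}{4} = \frac{\frac{38}{-17} - 4550}{4} = \frac{38 \left(- \frac{1}{17}\right) - 4550}{4} = \frac{- \frac{38}{17} - 4550}{4} = \frac{1}{4} \left(- \frac{77388}{17}\right) = - \frac{19347}{17} \approx -1138.1$)
$\frac{-17448 - 20435}{J + 7983} = \frac{-17448 - 20435}{- \frac{19347}{17} + 7983} = - \frac{37883}{\frac{116364}{17}} = \left(-37883\right) \frac{17}{116364} = - \frac{644011}{116364}$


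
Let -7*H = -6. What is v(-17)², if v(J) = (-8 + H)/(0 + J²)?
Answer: 2500/4092529 ≈ 0.00061087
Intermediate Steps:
H = 6/7 (H = -⅐*(-6) = 6/7 ≈ 0.85714)
v(J) = -50/(7*J²) (v(J) = (-8 + 6/7)/(0 + J²) = -50/(7*J²))
v(-17)² = (-50/7/(-17)²)² = (-50/7*1/289)² = (-50/2023)² = 2500/4092529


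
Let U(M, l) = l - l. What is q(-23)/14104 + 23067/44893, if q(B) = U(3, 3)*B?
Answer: 23067/44893 ≈ 0.51382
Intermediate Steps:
U(M, l) = 0
q(B) = 0 (q(B) = 0*B = 0)
q(-23)/14104 + 23067/44893 = 0/14104 + 23067/44893 = 0*(1/14104) + 23067*(1/44893) = 0 + 23067/44893 = 23067/44893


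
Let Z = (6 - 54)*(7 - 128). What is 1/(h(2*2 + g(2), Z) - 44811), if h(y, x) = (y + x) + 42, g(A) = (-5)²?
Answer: -1/38932 ≈ -2.5686e-5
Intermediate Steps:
g(A) = 25
Z = 5808 (Z = -48*(-121) = 5808)
h(y, x) = 42 + x + y (h(y, x) = (x + y) + 42 = 42 + x + y)
1/(h(2*2 + g(2), Z) - 44811) = 1/((42 + 5808 + (2*2 + 25)) - 44811) = 1/((42 + 5808 + (4 + 25)) - 44811) = 1/((42 + 5808 + 29) - 44811) = 1/(5879 - 44811) = 1/(-38932) = -1/38932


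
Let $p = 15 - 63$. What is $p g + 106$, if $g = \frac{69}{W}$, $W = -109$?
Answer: $\frac{14866}{109} \approx 136.39$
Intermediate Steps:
$g = - \frac{69}{109}$ ($g = \frac{69}{-109} = 69 \left(- \frac{1}{109}\right) = - \frac{69}{109} \approx -0.63303$)
$p = -48$
$p g + 106 = \left(-48\right) \left(- \frac{69}{109}\right) + 106 = \frac{3312}{109} + 106 = \frac{14866}{109}$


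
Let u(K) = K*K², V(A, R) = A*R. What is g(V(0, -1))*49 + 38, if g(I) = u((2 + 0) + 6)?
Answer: 25126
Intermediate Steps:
u(K) = K³
g(I) = 512 (g(I) = ((2 + 0) + 6)³ = (2 + 6)³ = 8³ = 512)
g(V(0, -1))*49 + 38 = 512*49 + 38 = 25088 + 38 = 25126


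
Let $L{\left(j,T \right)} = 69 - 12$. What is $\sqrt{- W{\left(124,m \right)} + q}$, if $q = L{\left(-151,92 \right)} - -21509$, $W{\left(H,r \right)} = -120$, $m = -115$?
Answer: $\sqrt{21686} \approx 147.26$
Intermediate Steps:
$L{\left(j,T \right)} = 57$ ($L{\left(j,T \right)} = 69 - 12 = 57$)
$q = 21566$ ($q = 57 - -21509 = 57 + 21509 = 21566$)
$\sqrt{- W{\left(124,m \right)} + q} = \sqrt{\left(-1\right) \left(-120\right) + 21566} = \sqrt{120 + 21566} = \sqrt{21686}$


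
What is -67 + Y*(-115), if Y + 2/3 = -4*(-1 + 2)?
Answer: 1409/3 ≈ 469.67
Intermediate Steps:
Y = -14/3 (Y = -2/3 - 4*(-1 + 2) = -2/3 - 4*1 = -2/3 - 4 = -14/3 ≈ -4.6667)
-67 + Y*(-115) = -67 - 14/3*(-115) = -67 + 1610/3 = 1409/3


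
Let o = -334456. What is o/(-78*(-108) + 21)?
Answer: -334456/8445 ≈ -39.604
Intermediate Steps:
o/(-78*(-108) + 21) = -334456/(-78*(-108) + 21) = -334456/(8424 + 21) = -334456/8445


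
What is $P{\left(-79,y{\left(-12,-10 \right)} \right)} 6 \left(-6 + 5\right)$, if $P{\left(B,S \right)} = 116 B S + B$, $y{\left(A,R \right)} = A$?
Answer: $-659334$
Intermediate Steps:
$P{\left(B,S \right)} = B + 116 B S$ ($P{\left(B,S \right)} = 116 B S + B = B + 116 B S$)
$P{\left(-79,y{\left(-12,-10 \right)} \right)} 6 \left(-6 + 5\right) = - 79 \left(1 + 116 \left(-12\right)\right) 6 \left(-6 + 5\right) = - 79 \left(1 - 1392\right) 6 \left(-1\right) = \left(-79\right) \left(-1391\right) \left(-6\right) = 109889 \left(-6\right) = -659334$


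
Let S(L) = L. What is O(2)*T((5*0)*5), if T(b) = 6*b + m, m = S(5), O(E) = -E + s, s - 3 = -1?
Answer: 0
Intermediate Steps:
s = 2 (s = 3 - 1 = 2)
O(E) = 2 - E (O(E) = -E + 2 = 2 - E)
m = 5
T(b) = 5 + 6*b (T(b) = 6*b + 5 = 5 + 6*b)
O(2)*T((5*0)*5) = (2 - 1*2)*(5 + 6*((5*0)*5)) = (2 - 2)*(5 + 6*(0*5)) = 0*(5 + 6*0) = 0*(5 + 0) = 0*5 = 0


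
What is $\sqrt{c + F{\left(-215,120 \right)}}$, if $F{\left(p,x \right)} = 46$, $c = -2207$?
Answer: $i \sqrt{2161} \approx 46.487 i$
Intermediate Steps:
$\sqrt{c + F{\left(-215,120 \right)}} = \sqrt{-2207 + 46} = \sqrt{-2161} = i \sqrt{2161}$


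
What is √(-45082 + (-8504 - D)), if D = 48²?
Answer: 9*I*√690 ≈ 236.41*I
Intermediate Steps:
D = 2304
√(-45082 + (-8504 - D)) = √(-45082 + (-8504 - 1*2304)) = √(-45082 + (-8504 - 2304)) = √(-45082 - 10808) = √(-55890) = 9*I*√690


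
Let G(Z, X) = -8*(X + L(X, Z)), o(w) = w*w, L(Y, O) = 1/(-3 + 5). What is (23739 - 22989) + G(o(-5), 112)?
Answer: -150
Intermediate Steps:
L(Y, O) = ½ (L(Y, O) = 1/2 = ½)
o(w) = w²
G(Z, X) = -4 - 8*X (G(Z, X) = -8*(X + ½) = -8*(½ + X) = -4 - 8*X)
(23739 - 22989) + G(o(-5), 112) = (23739 - 22989) + (-4 - 8*112) = 750 + (-4 - 896) = 750 - 900 = -150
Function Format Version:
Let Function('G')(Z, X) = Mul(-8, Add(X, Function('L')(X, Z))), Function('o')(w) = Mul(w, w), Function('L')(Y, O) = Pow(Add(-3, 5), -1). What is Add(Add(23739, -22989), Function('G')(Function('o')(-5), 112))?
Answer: -150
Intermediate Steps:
Function('L')(Y, O) = Rational(1, 2) (Function('L')(Y, O) = Pow(2, -1) = Rational(1, 2))
Function('o')(w) = Pow(w, 2)
Function('G')(Z, X) = Add(-4, Mul(-8, X)) (Function('G')(Z, X) = Mul(-8, Add(X, Rational(1, 2))) = Mul(-8, Add(Rational(1, 2), X)) = Add(-4, Mul(-8, X)))
Add(Add(23739, -22989), Function('G')(Function('o')(-5), 112)) = Add(Add(23739, -22989), Add(-4, Mul(-8, 112))) = Add(750, Add(-4, -896)) = Add(750, -900) = -150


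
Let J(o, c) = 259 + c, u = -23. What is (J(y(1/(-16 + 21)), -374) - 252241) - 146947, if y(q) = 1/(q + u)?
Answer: -399303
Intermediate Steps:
y(q) = 1/(-23 + q) (y(q) = 1/(q - 23) = 1/(-23 + q))
(J(y(1/(-16 + 21)), -374) - 252241) - 146947 = ((259 - 374) - 252241) - 146947 = (-115 - 252241) - 146947 = -252356 - 146947 = -399303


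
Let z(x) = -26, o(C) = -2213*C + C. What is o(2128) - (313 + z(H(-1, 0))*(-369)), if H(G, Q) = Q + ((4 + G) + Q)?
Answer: -4717043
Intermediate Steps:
o(C) = -2212*C
H(G, Q) = 4 + G + 2*Q (H(G, Q) = Q + (4 + G + Q) = 4 + G + 2*Q)
o(2128) - (313 + z(H(-1, 0))*(-369)) = -2212*2128 - (313 - 26*(-369)) = -4707136 - (313 + 9594) = -4707136 - 1*9907 = -4707136 - 9907 = -4717043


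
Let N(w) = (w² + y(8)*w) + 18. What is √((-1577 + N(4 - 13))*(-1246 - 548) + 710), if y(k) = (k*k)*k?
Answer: √10918994 ≈ 3304.4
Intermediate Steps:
y(k) = k³ (y(k) = k²*k = k³)
N(w) = 18 + w² + 512*w (N(w) = (w² + 8³*w) + 18 = (w² + 512*w) + 18 = 18 + w² + 512*w)
√((-1577 + N(4 - 13))*(-1246 - 548) + 710) = √((-1577 + (18 + (4 - 13)² + 512*(4 - 13)))*(-1246 - 548) + 710) = √((-1577 + (18 + (-9)² + 512*(-9)))*(-1794) + 710) = √((-1577 + (18 + 81 - 4608))*(-1794) + 710) = √((-1577 - 4509)*(-1794) + 710) = √(-6086*(-1794) + 710) = √(10918284 + 710) = √10918994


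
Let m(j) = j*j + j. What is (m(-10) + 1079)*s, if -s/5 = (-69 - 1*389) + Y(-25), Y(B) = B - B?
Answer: 2677010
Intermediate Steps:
Y(B) = 0
m(j) = j + j**2 (m(j) = j**2 + j = j + j**2)
s = 2290 (s = -5*((-69 - 1*389) + 0) = -5*((-69 - 389) + 0) = -5*(-458 + 0) = -5*(-458) = 2290)
(m(-10) + 1079)*s = (-10*(1 - 10) + 1079)*2290 = (-10*(-9) + 1079)*2290 = (90 + 1079)*2290 = 1169*2290 = 2677010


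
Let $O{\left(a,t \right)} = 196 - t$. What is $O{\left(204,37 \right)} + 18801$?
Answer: $18960$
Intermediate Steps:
$O{\left(204,37 \right)} + 18801 = \left(196 - 37\right) + 18801 = 159 + 18801 = 18960$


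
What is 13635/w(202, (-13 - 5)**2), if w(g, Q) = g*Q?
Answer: 5/24 ≈ 0.20833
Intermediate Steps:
w(g, Q) = Q*g
13635/w(202, (-13 - 5)**2) = 13635/(((-13 - 5)**2*202)) = 13635/(((-18)**2*202)) = 13635/((324*202)) = 13635/65448 = 13635*(1/65448) = 5/24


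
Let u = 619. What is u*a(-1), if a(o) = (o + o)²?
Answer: 2476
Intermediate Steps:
a(o) = 4*o² (a(o) = (2*o)² = 4*o²)
u*a(-1) = 619*(4*(-1)²) = 619*(4*1) = 619*4 = 2476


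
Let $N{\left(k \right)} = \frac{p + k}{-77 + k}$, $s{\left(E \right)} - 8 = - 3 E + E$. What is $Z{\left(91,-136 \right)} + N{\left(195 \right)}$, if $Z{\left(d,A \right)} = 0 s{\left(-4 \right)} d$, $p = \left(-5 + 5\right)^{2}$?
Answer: $\frac{195}{118} \approx 1.6525$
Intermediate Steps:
$s{\left(E \right)} = 8 - 2 E$ ($s{\left(E \right)} = 8 + \left(- 3 E + E\right) = 8 - 2 E$)
$p = 0$ ($p = 0^{2} = 0$)
$Z{\left(d,A \right)} = 0$ ($Z{\left(d,A \right)} = 0 \left(8 - -8\right) d = 0 \left(8 + 8\right) d = 0 \cdot 16 d = 0 d = 0$)
$N{\left(k \right)} = \frac{k}{-77 + k}$ ($N{\left(k \right)} = \frac{0 + k}{-77 + k} = \frac{k}{-77 + k}$)
$Z{\left(91,-136 \right)} + N{\left(195 \right)} = 0 + \frac{195}{-77 + 195} = 0 + \frac{195}{118} = \frac{195}{118}$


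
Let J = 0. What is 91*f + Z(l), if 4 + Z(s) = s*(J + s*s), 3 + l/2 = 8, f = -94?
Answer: -7558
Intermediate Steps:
l = 10 (l = -6 + 2*8 = -6 + 16 = 10)
Z(s) = -4 + s³ (Z(s) = -4 + s*(0 + s*s) = -4 + s*(0 + s²) = -4 + s*s² = -4 + s³)
91*f + Z(l) = 91*(-94) + (-4 + 10³) = -8554 + (-4 + 1000) = -8554 + 996 = -7558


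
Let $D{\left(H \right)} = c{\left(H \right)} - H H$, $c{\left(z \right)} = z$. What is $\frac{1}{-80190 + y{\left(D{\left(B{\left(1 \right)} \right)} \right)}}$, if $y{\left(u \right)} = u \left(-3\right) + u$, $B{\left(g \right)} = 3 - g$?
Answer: $- \frac{1}{80186} \approx -1.2471 \cdot 10^{-5}$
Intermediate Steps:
$D{\left(H \right)} = H - H^{2}$ ($D{\left(H \right)} = H - H H = H - H^{2}$)
$y{\left(u \right)} = - 2 u$ ($y{\left(u \right)} = - 3 u + u = - 2 u$)
$\frac{1}{-80190 + y{\left(D{\left(B{\left(1 \right)} \right)} \right)}} = \frac{1}{-80190 - 2 \left(3 - 1\right) \left(1 - \left(3 - 1\right)\right)} = \frac{1}{-80190 - 2 \cdot 2 \left(1 - 2\right)} = \frac{1}{-80190 - 2 \cdot 2 \left(-1\right)} = \frac{1}{-80190 - -4} = \frac{1}{-80190 + 4} = \frac{1}{-80186} = - \frac{1}{80186}$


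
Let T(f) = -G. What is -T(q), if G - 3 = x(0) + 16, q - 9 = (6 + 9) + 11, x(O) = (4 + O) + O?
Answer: 23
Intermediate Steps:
x(O) = 4 + 2*O
q = 35 (q = 9 + ((6 + 9) + 11) = 9 + (15 + 11) = 9 + 26 = 35)
G = 23 (G = 3 + ((4 + 2*0) + 16) = 3 + ((4 + 0) + 16) = 3 + (4 + 16) = 3 + 20 = 23)
T(f) = -23 (T(f) = -1*23 = -23)
-T(q) = -1*(-23) = 23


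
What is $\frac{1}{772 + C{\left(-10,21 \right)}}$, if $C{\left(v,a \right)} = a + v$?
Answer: $\frac{1}{783} \approx 0.0012771$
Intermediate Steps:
$\frac{1}{772 + C{\left(-10,21 \right)}} = \frac{1}{772 + \left(21 - 10\right)} = \frac{1}{772 + 11} = \frac{1}{783}$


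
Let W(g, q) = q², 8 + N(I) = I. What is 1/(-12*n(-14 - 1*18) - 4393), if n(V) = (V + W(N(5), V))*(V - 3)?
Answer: 1/412247 ≈ 2.4257e-6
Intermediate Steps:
N(I) = -8 + I
n(V) = (-3 + V)*(V + V²) (n(V) = (V + V²)*(V - 3) = (V + V²)*(-3 + V) = (-3 + V)*(V + V²))
1/(-12*n(-14 - 1*18) - 4393) = 1/(-12*(-14 - 1*18)*(-3 + (-14 - 1*18)² - 2*(-14 - 1*18)) - 4393) = 1/(-12*(-14 - 18)*(-3 + (-14 - 18)² - 2*(-14 - 18)) - 4393) = 1/(-(-384)*(-3 + (-32)² - 2*(-32)) - 4393) = 1/(-(-384)*(-3 + 1024 + 64) - 4393) = 1/(-(-384)*1085 - 4393) = 1/(-12*(-34720) - 4393) = 1/(416640 - 4393) = 1/412247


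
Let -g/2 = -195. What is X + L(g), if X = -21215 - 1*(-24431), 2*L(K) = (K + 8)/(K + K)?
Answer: 2508679/780 ≈ 3216.3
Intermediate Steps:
g = 390 (g = -2*(-195) = 390)
L(K) = (8 + K)/(4*K) (L(K) = ((K + 8)/(K + K))/2 = ((8 + K)/((2*K)))/2 = ((8 + K)*(1/(2*K)))/2 = ((8 + K)/(2*K))/2 = (8 + K)/(4*K))
X = 3216 (X = -21215 + 24431 = 3216)
X + L(g) = 3216 + (¼)*(8 + 390)/390 = 3216 + (¼)*(1/390)*398 = 3216 + 199/780 = 2508679/780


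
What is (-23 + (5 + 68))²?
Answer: 2500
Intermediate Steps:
(-23 + (5 + 68))² = (-23 + 73)² = 50² = 2500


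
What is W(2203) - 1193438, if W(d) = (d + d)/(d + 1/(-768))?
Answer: -2019177948706/1691903 ≈ -1.1934e+6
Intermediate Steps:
W(d) = 2*d/(-1/768 + d) (W(d) = (2*d)/(d - 1/768) = (2*d)/(-1/768 + d) = 2*d/(-1/768 + d))
W(2203) - 1193438 = 1536*2203/(-1 + 768*2203) - 1193438 = 1536*2203/(-1 + 1691904) - 1193438 = 1536*2203/1691903 - 1193438 = 1536*2203*(1/1691903) - 1193438 = 3383808/1691903 - 1193438 = -2019177948706/1691903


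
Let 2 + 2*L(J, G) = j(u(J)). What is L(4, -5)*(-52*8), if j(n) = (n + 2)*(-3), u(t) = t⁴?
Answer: 161408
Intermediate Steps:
j(n) = -6 - 3*n (j(n) = (2 + n)*(-3) = -6 - 3*n)
L(J, G) = -4 - 3*J⁴/2 (L(J, G) = -1 + (-6 - 3*J⁴)/2 = -1 + (-3 - 3*J⁴/2) = -4 - 3*J⁴/2)
L(4, -5)*(-52*8) = (-4 - 3/2*4⁴)*(-52*8) = (-4 - 3/2*256)*(-416) = (-4 - 384)*(-416) = -388*(-416) = 161408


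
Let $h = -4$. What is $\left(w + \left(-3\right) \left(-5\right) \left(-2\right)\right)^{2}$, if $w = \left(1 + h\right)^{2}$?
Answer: $441$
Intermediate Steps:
$w = 9$ ($w = \left(1 - 4\right)^{2} = \left(-3\right)^{2} = 9$)
$\left(w + \left(-3\right) \left(-5\right) \left(-2\right)\right)^{2} = \left(9 + \left(-3\right) \left(-5\right) \left(-2\right)\right)^{2} = \left(9 + 15 \left(-2\right)\right)^{2} = \left(9 - 30\right)^{2} = \left(-21\right)^{2} = 441$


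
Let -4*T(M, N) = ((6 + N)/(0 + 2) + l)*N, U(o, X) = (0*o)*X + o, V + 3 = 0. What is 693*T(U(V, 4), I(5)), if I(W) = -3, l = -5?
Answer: -14553/8 ≈ -1819.1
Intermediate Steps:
V = -3 (V = -3 + 0 = -3)
U(o, X) = o (U(o, X) = 0*X + o = 0 + o = o)
T(M, N) = -N*(-2 + N/2)/4 (T(M, N) = -((6 + N)/(0 + 2) - 5)*N/4 = -((6 + N)/2 - 5)*N/4 = -((6 + N)*(1/2) - 5)*N/4 = -((3 + N/2) - 5)*N/4 = -(-2 + N/2)*N/4 = -N*(-2 + N/2)/4)
693*T(U(V, 4), I(5)) = 693*((1/8)*(-3)*(4 - 1*(-3))) = 693*((1/8)*(-3)*(4 + 3)) = 693*((1/8)*(-3)*7) = 693*(-21/8) = -14553/8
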